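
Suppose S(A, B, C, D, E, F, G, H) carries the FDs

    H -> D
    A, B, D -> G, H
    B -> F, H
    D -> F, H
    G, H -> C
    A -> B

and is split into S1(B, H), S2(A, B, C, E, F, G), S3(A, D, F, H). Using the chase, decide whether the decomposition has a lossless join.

Chase test. Columns are A, B, C, D, E, F, G, H; row i has aⱼ where attribute j ∈ Si, else bᵢⱼ.
Initial tableau (one row per fragment):
  row 1: b11 a2 b13 b14 b15 b16 b17 a8
  row 2: a1 a2 a3 b24 a5 a6 a7 b28
  row 3: a1 b32 b33 a4 b35 a6 b37 a8
Rows 1 and 3 agree on H; apply H→D and equate their D entries.
Rows 1 and 2 agree on B; apply B→F, H and equate their F, H entries.
Rows 2 and 3 agree on A; apply A→B and equate their B entries.
Rows 1 and 2 agree on H; apply H→D and equate their D entries.
Rows 2 and 3 agree on A, B, D; apply A, B, D→G, H and equate their G, H entries.
Rows 2 and 3 agree on G, H; apply G, H→C and equate their C entries.
Row 2 is now all distinguished symbols — the join is lossless.

Yes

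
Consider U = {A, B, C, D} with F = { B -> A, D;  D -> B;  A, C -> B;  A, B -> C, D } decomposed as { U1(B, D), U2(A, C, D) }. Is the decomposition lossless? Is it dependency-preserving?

lossless and dependency-preserving

Lossless test: (D)⁺ = {A, B, C, D}, which contains all of one fragment — lossless.
Dependency preservation: B → A, D; A, C → B; A, B → C, D are not contained in any single fragment, but the restricted closure of each left-hand side across the fragments still reaches the right-hand side; the remaining FDs each lie inside some fragment. All dependencies are preserved.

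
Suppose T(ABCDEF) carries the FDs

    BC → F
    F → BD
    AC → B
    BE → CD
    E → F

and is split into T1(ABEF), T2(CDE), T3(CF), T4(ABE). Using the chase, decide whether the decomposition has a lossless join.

Yes

Chase test. Columns are ABCDEF; row i has aⱼ where attribute j ∈ Ti, else bᵢⱼ.
Initial tableau (one row per fragment):
  row 1: a1 a2 b13 b14 a5 a6
  row 2: b21 b22 a3 a4 a5 b26
  row 3: b31 b32 a3 b34 b35 a6
  row 4: a1 a2 b43 b44 a5 b46
Rows 1 and 3 agree on F; apply F→BD and equate their BD entries.
Rows 1 and 4 agree on BE; apply BE→CD and equate their CD entries.
Rows 1 and 2 agree on E; apply E→F and equate their F entries.
Rows 1 and 4 agree on E; apply E→F and equate their F entries.
Rows 1 and 2 agree on F; apply F→BD and equate their BD entries.
Rows 1 and 2 agree on BE; apply BE→CD and equate their CD entries.
Row 1 is now all distinguished symbols — the join is lossless.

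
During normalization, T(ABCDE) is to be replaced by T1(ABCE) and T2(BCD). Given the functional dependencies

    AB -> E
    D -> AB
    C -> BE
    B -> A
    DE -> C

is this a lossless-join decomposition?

Common attributes: T1 ∩ T2 = {BC}.
Closure of {BC}: C → BE applies, adding E; B → A applies, adding A. So (BC)⁺ = {ABCE}.
This closure contains every attribute of T1, so T1 ∩ T2 → T1. The join is lossless.

Yes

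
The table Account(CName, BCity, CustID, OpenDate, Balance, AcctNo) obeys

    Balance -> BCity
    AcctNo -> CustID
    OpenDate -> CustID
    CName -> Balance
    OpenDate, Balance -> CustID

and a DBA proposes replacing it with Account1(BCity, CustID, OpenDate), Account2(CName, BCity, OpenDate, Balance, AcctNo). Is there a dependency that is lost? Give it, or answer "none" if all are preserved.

Check AcctNo → CustID: no single fragment contains all of {CustID, AcctNo}, and the restricted closure of {AcctNo} across the fragments never reaches {CustID}.
Balance → BCity is preserved.
OpenDate → CustID is preserved.
CName → Balance is preserved.
OpenDate, Balance → CustID is preserved.

AcctNo -> CustID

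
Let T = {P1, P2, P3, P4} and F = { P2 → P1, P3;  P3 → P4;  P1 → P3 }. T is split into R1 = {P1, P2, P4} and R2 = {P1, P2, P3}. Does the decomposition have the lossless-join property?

Common attributes: R1 ∩ R2 = {P1, P2}.
Closure of {P1, P2}: P2 → P1, P3 applies, adding P3; P3 → P4 applies, adding P4. So (P1, P2)⁺ = {P1, P2, P3, P4}.
This closure contains every attribute of R1, so R1 ∩ R2 → R1. The join is lossless.

Yes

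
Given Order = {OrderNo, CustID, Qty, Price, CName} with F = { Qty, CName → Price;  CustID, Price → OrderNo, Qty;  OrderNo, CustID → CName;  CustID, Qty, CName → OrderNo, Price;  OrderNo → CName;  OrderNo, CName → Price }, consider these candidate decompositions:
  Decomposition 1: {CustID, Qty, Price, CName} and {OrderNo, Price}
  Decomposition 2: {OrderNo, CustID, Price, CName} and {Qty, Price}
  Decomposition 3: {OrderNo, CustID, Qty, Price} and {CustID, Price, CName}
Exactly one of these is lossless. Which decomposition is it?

Decomposition 1: common = {Price}, closure = {Price} → lossy.
Decomposition 2: common = {Price}, closure = {Price} → lossy.
Decomposition 3: common = {CustID, Price}, closure = {OrderNo, CustID, Qty, Price, CName} → lossless.

Decomposition 3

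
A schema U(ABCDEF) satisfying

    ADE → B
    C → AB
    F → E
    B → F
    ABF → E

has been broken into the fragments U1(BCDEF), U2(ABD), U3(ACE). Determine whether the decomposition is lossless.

Yes

Chase test. Columns are ABCDEF; row i has aⱼ where attribute j ∈ Ui, else bᵢⱼ.
Initial tableau (one row per fragment):
  row 1: b11 a2 a3 a4 a5 a6
  row 2: a1 a2 b23 a4 b25 b26
  row 3: a1 b32 a3 b34 a5 b36
Rows 1 and 3 agree on C; apply C→AB and equate their AB entries.
Rows 1 and 2 agree on B; apply B→F and equate their F entries.
Rows 1 and 3 agree on B; apply B→F and equate their F entries.
Rows 1 and 2 agree on ABF; apply ABF→E and equate their E entries.
Row 1 is now all distinguished symbols — the join is lossless.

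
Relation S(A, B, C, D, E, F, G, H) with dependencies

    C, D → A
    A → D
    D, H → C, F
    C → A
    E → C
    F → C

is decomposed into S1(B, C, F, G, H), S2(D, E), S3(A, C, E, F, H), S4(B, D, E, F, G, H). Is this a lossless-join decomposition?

Yes

Chase test. Columns are A, B, C, D, E, F, G, H; row i has aⱼ where attribute j ∈ Si, else bᵢⱼ.
Initial tableau (one row per fragment):
  row 1: b11 a2 a3 b14 b15 a6 a7 a8
  row 2: b21 b22 b23 a4 a5 b26 b27 b28
  row 3: a1 b32 a3 b34 a5 a6 b37 a8
  row 4: b41 a2 b43 a4 a5 a6 a7 a8
Rows 1 and 3 agree on C; apply C→A and equate their A entries.
Rows 2 and 3 agree on E; apply E→C and equate their C entries.
Rows 2 and 4 agree on E; apply E→C and equate their C entries.
Rows 2 and 4 agree on C, D; apply C, D→A and equate their A entries.
Rows 1 and 3 agree on A; apply A→D and equate their D entries.
Rows 1 and 2 agree on C; apply C→A and equate their A entries.
Rows 1 and 2 agree on A; apply A→D and equate their D entries.
Row 4 is now all distinguished symbols — the join is lossless.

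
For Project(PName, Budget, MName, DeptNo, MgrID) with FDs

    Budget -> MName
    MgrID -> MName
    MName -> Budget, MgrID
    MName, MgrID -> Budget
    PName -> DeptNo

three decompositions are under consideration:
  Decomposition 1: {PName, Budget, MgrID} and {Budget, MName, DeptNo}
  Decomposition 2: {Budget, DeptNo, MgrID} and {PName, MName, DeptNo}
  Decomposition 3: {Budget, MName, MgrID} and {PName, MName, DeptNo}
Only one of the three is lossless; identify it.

Decomposition 3

Decomposition 1: common = {Budget}, closure = {Budget, MName, MgrID} → lossy.
Decomposition 2: common = {DeptNo}, closure = {DeptNo} → lossy.
Decomposition 3: common = {MName}, closure = {Budget, MName, MgrID} → lossless.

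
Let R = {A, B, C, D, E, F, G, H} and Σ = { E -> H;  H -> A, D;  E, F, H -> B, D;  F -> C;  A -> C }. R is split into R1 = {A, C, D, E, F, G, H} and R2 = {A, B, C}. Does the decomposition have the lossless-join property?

No

Common attributes: R1 ∩ R2 = {A, C}.
No dependency enlarges {A, C}, so (A, C)⁺ = {A, C}.
The closure contains neither all of R1 = {A, C, D, E, F, G, H} nor all of R2 = {A, B, C}, so the common attributes are not a superkey of either fragment. The join is lossy.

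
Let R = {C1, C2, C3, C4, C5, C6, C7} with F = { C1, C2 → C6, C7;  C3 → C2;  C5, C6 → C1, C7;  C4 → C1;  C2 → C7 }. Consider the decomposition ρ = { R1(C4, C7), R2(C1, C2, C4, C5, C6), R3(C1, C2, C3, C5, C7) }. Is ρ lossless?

Chase test. Columns are C1, C2, C3, C4, C5, C6, C7; row i has aⱼ where attribute j ∈ Ri, else bᵢⱼ.
Initial tableau (one row per fragment):
  row 1: b11 b12 b13 a4 b15 b16 a7
  row 2: a1 a2 b23 a4 a5 a6 b27
  row 3: a1 a2 a3 b34 a5 b36 a7
Rows 2 and 3 agree on C1, C2; apply C1, C2→C6, C7 and equate their C6, C7 entries.
Rows 1 and 2 agree on C4; apply C4→C1 and equate their C1 entries.
No row becomes fully distinguished — the join is lossy.

No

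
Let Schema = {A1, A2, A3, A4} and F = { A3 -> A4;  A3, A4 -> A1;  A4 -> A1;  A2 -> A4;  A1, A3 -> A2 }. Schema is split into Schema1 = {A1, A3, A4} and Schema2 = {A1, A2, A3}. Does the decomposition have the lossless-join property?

Common attributes: Schema1 ∩ Schema2 = {A1, A3}.
Closure of {A1, A3}: A3 → A4 applies, adding A4; A1, A3 → A2 applies, adding A2. So (A1, A3)⁺ = {A1, A2, A3, A4}.
This closure contains every attribute of Schema1, so Schema1 ∩ Schema2 → Schema1. The join is lossless.

Yes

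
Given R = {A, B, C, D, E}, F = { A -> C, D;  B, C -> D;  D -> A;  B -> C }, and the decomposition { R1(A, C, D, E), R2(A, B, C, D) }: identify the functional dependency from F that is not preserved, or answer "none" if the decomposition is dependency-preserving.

none

A → C, D lies within R1.
B, C → D lies within R2.
D → A lies within R1.
B → C lies within R2.
Every dependency is enforceable on the fragments, so the decomposition is dependency-preserving.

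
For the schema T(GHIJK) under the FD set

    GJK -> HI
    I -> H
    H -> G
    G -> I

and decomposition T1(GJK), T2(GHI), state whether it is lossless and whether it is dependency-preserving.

Lossless test: (G)⁺ = {GHI}, which contains all of one fragment — lossless.
Dependency preservation: GJK → HI is not contained in any single fragment, but the restricted closure of its left-hand side across the fragments still reaches the right-hand side; the remaining FDs each lie inside some fragment. All dependencies are preserved.

lossless and dependency-preserving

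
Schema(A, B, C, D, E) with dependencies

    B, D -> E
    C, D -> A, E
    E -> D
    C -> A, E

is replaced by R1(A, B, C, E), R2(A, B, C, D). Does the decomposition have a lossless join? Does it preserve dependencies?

lossless but not dependency-preserving

Lossless test: (A, B, C)⁺ = {A, B, C, D, E}, which contains all of one fragment — lossless.
Dependency preservation: the restricted closure of {B, D} across the fragments never reaches {E}, so B, D → E cannot be enforced without a join — not preserved.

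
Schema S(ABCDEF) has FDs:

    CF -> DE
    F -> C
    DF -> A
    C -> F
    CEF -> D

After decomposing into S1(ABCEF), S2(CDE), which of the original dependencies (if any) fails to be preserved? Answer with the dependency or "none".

CF → DE: restricted closure across fragments reaches DE.
F → C lies within S1.
DF → A: restricted closure across fragments reaches A.
C → F lies within S1.
CEF → D: restricted closure across fragments reaches D.
Every dependency is enforceable on the fragments, so the decomposition is dependency-preserving.

none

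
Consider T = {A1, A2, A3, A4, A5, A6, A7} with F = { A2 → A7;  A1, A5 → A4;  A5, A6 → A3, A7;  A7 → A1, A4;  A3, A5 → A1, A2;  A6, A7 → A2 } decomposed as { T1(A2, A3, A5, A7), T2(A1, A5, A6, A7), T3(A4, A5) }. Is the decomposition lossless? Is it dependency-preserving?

Lossless test (chase): Rows 1 and 2 agree on A7; apply A7→A1, A4 and equate their A1, A4 entries. No row becomes fully distinguished — the join is lossy.
Dependency preservation: the restricted closure of {A1, A5} across the fragments never reaches {A4}, so A1, A5 → A4 cannot be enforced without a join — not preserved.

lossy and not dependency-preserving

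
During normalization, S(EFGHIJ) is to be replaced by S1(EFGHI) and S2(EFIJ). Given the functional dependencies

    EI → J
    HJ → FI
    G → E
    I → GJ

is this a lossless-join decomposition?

Common attributes: S1 ∩ S2 = {EFI}.
Closure of {EFI}: EI → J applies, adding J; I → GJ applies, adding G. So (EFI)⁺ = {EFGIJ}.
This closure contains every attribute of S2, so S1 ∩ S2 → S2. The join is lossless.

Yes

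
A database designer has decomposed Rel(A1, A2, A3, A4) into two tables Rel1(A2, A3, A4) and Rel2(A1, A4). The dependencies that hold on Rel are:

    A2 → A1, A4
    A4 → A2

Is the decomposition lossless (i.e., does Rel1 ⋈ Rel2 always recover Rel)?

Common attributes: Rel1 ∩ Rel2 = {A4}.
Closure of {A4}: A4 → A2 applies, adding A2; A2 → A1, A4 applies, adding A1. So (A4)⁺ = {A1, A2, A4}.
This closure contains every attribute of Rel2, so Rel1 ∩ Rel2 → Rel2. The join is lossless.

Yes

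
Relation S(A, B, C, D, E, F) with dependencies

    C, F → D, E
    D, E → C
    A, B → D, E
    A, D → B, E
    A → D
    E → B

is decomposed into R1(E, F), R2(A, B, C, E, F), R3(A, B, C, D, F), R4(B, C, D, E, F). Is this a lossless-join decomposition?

Yes

Chase test. Columns are A, B, C, D, E, F; row i has aⱼ where attribute j ∈ Ri, else bᵢⱼ.
Initial tableau (one row per fragment):
  row 1: b11 b12 b13 b14 a5 a6
  row 2: a1 a2 a3 b24 a5 a6
  row 3: a1 a2 a3 a4 b35 a6
  row 4: b41 a2 a3 a4 a5 a6
Rows 2 and 3 agree on C, F; apply C, F→D, E and equate their D, E entries.
Rows 1 and 2 agree on E; apply E→B and equate their B entries.
Row 2 is now all distinguished symbols — the join is lossless.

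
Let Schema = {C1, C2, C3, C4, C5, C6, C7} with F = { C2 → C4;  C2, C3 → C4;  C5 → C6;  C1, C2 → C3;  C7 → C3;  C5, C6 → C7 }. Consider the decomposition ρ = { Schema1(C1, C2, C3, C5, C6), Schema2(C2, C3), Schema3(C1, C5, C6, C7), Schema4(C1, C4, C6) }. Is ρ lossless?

No

Chase test. Columns are C1, C2, C3, C4, C5, C6, C7; row i has aⱼ where attribute j ∈ Schemai, else bᵢⱼ.
Initial tableau (one row per fragment):
  row 1: a1 a2 a3 b14 a5 a6 b17
  row 2: b21 a2 a3 b24 b25 b26 b27
  row 3: a1 b32 b33 b34 a5 a6 a7
  row 4: a1 b42 b43 a4 b45 a6 b47
Rows 1 and 2 agree on C2; apply C2→C4 and equate their C4 entries.
Rows 1 and 3 agree on C5, C6; apply C5, C6→C7 and equate their C7 entries.
Rows 1 and 3 agree on C7; apply C7→C3 and equate their C3 entries.
No row becomes fully distinguished — the join is lossy.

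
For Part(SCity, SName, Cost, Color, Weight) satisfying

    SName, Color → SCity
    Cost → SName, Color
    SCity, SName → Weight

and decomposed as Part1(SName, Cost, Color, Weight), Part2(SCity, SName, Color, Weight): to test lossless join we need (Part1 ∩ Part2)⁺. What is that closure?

SCity, SName, Color, Weight

Part1 ∩ Part2 = {SName, Color, Weight}.
SName, Color → SCity applies, adding SCity
Closure: {SCity, SName, Color, Weight}.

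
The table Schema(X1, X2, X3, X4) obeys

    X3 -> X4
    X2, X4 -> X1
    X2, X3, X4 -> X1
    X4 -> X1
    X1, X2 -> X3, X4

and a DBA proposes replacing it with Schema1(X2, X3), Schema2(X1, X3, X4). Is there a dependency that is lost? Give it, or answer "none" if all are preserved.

Check X1, X2 → X3, X4: no single fragment contains all of {X1, X2, X3, X4}, and the restricted closure of {X1, X2} across the fragments never reaches {X3, X4}.
X3 → X4 is preserved.
X2, X4 → X1 is preserved.
X2, X3, X4 → X1 is preserved.
X4 → X1 is preserved.

X1, X2 -> X3, X4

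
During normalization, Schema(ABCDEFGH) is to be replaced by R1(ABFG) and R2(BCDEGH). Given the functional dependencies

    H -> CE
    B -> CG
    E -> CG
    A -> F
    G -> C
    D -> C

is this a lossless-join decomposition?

Common attributes: R1 ∩ R2 = {BG}.
Closure of {BG}: B → CG applies, adding C. So (BG)⁺ = {BCG}.
The closure contains neither all of R1 = {ABFG} nor all of R2 = {BCDEGH}, so the common attributes are not a superkey of either fragment. The join is lossy.

No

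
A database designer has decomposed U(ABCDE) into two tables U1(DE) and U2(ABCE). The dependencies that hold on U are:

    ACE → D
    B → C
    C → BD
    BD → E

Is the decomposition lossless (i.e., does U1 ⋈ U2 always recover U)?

Common attributes: U1 ∩ U2 = {E}.
No dependency enlarges {E}, so (E)⁺ = {E}.
The closure contains neither all of U1 = {DE} nor all of U2 = {ABCE}, so the common attributes are not a superkey of either fragment. The join is lossy.

No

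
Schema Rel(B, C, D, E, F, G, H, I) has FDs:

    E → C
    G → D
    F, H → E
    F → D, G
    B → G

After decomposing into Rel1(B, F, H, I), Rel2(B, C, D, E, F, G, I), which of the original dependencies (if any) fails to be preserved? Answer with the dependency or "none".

Check F, H → E: no single fragment contains all of {E, F, H}, and the restricted closure of {F, H} across the fragments never reaches {E}.
E → C is preserved.
G → D is preserved.
F → D, G is preserved.
B → G is preserved.

F, H → E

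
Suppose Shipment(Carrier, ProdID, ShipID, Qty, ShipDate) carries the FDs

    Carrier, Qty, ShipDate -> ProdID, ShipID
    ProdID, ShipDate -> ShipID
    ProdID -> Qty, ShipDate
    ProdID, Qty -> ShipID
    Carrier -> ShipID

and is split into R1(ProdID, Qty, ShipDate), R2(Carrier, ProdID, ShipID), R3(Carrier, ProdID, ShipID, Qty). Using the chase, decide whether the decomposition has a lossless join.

Chase test. Columns are Carrier, ProdID, ShipID, Qty, ShipDate; row i has aⱼ where attribute j ∈ Ri, else bᵢⱼ.
Initial tableau (one row per fragment):
  row 1: b11 a2 b13 a4 a5
  row 2: a1 a2 a3 b24 b25
  row 3: a1 a2 a3 a4 b35
Rows 1 and 2 agree on ProdID; apply ProdID→Qty, ShipDate and equate their Qty, ShipDate entries.
Rows 1 and 3 agree on ProdID; apply ProdID→Qty, ShipDate and equate their Qty, ShipDate entries.
Rows 1 and 2 agree on ProdID, Qty; apply ProdID, Qty→ShipID and equate their ShipID entries.
Row 2 is now all distinguished symbols — the join is lossless.

Yes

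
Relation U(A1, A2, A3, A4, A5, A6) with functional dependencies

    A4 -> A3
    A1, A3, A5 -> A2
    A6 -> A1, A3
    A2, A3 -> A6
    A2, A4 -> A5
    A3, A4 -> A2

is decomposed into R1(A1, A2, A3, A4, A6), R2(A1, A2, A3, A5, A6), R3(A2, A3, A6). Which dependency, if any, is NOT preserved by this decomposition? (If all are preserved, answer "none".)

Check A2, A4 → A5: no single fragment contains all of {A2, A4, A5}, and the restricted closure of {A2, A4} across the fragments never reaches {A5}.
A4 → A3 is preserved.
A1, A3, A5 → A2 is preserved.
A6 → A1, A3 is preserved.
A2, A3 → A6 is preserved.
A3, A4 → A2 is preserved.

A2, A4 -> A5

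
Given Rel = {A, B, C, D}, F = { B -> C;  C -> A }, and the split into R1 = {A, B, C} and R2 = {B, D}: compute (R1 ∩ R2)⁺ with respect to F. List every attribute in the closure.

R1 ∩ R2 = {B}.
B → C applies, adding C
C → A applies, adding A
Closure: {A, B, C}.

A, B, C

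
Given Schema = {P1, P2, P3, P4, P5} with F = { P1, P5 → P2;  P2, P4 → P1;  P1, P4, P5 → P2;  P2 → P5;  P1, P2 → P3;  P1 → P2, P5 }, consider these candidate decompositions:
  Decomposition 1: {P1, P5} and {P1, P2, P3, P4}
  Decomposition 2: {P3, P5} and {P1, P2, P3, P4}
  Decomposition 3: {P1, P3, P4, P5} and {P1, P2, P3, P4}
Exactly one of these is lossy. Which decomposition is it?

Decomposition 2

Decomposition 1: common = {P1}, closure = {P1, P2, P3, P5} → lossless.
Decomposition 2: common = {P3}, closure = {P3} → lossy.
Decomposition 3: common = {P1, P3, P4}, closure = {P1, P2, P3, P4, P5} → lossless.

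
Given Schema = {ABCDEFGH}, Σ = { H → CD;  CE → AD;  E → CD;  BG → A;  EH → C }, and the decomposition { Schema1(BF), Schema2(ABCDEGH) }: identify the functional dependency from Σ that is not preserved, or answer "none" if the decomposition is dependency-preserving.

none

H → CD lies within Schema2.
CE → AD lies within Schema2.
E → CD lies within Schema2.
BG → A lies within Schema2.
EH → C lies within Schema2.
Every dependency is enforceable on the fragments, so the decomposition is dependency-preserving.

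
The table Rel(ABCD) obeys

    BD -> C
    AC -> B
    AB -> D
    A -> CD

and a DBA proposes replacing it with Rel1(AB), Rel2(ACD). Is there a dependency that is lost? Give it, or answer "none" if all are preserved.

BD -> C

Check BD → C: no single fragment contains all of {BCD}, and the restricted closure of {BD} across the fragments never reaches {C}.
AC → B is preserved.
AB → D is preserved.
A → CD is preserved.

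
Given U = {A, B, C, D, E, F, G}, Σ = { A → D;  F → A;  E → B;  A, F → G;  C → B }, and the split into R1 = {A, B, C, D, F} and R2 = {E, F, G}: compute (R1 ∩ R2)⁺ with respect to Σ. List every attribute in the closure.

R1 ∩ R2 = {F}.
F → A applies, adding A
A, F → G applies, adding G
A → D applies, adding D
Closure: {A, D, F, G}.

A, D, F, G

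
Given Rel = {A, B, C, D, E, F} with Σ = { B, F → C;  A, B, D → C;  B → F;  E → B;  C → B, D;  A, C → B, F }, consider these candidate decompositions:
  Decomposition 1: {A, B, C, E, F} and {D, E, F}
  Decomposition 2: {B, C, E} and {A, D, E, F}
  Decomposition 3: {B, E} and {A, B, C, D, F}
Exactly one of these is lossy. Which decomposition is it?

Decomposition 3

Decomposition 1: common = {E, F}, closure = {B, C, D, E, F} → lossless.
Decomposition 2: common = {E}, closure = {B, C, D, E, F} → lossless.
Decomposition 3: common = {B}, closure = {B, C, D, F} → lossy.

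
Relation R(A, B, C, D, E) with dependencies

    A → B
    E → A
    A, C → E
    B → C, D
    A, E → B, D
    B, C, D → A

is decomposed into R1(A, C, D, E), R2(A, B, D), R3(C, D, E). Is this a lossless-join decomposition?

Yes

Chase test. Columns are A, B, C, D, E; row i has aⱼ where attribute j ∈ Ri, else bᵢⱼ.
Initial tableau (one row per fragment):
  row 1: a1 b12 a3 a4 a5
  row 2: a1 a2 b23 a4 b25
  row 3: b31 b32 a3 a4 a5
Rows 1 and 2 agree on A; apply A→B and equate their B entries.
Rows 1 and 3 agree on E; apply E→A and equate their A entries.
Rows 1 and 2 agree on B; apply B→C, D and equate their C, D entries.
Rows 1 and 3 agree on A, E; apply A, E→B, D and equate their B, D entries.
Rows 1 and 2 agree on A, C; apply A, C→E and equate their E entries.
Row 1 is now all distinguished symbols — the join is lossless.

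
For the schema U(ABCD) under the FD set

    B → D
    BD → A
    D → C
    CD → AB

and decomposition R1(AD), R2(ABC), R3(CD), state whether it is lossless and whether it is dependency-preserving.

lossy and not dependency-preserving

Lossless test (chase): Rows 1 and 3 agree on D; apply D→C and equate their C entries. Rows 1 and 3 agree on CD; apply CD→AB and equate their AB entries. No row becomes fully distinguished — the join is lossy.
Dependency preservation: the restricted closure of {B} across the fragments never reaches {D}, so B → D cannot be enforced without a join — not preserved.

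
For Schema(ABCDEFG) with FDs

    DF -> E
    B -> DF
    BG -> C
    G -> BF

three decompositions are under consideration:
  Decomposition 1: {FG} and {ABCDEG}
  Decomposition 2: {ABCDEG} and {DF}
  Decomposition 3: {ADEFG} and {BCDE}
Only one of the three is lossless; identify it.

Decomposition 1: common = {G}, closure = {BCDEFG} → lossless.
Decomposition 2: common = {D}, closure = {D} → lossy.
Decomposition 3: common = {DE}, closure = {DE} → lossy.

Decomposition 1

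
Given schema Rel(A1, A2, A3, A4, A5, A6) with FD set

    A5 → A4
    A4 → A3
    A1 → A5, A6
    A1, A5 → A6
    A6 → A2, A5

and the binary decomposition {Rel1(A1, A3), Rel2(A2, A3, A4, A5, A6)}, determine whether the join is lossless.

No

Common attributes: Rel1 ∩ Rel2 = {A3}.
No dependency enlarges {A3}, so (A3)⁺ = {A3}.
The closure contains neither all of Rel1 = {A1, A3} nor all of Rel2 = {A2, A3, A4, A5, A6}, so the common attributes are not a superkey of either fragment. The join is lossy.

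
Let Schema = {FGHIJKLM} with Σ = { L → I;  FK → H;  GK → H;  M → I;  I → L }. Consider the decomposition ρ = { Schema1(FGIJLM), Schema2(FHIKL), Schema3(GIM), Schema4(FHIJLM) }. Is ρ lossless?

Chase test. Columns are FGHIJKLM; row i has aⱼ where attribute j ∈ Schemai, else bᵢⱼ.
Initial tableau (one row per fragment):
  row 1: a1 a2 b13 a4 a5 b16 a7 a8
  row 2: a1 b22 a3 a4 b25 a6 a7 b28
  row 3: b31 a2 b33 a4 b35 b36 b37 a8
  row 4: a1 b42 a3 a4 a5 b46 a7 a8
Rows 1 and 3 agree on I; apply I→L and equate their L entries.
No row becomes fully distinguished — the join is lossy.

No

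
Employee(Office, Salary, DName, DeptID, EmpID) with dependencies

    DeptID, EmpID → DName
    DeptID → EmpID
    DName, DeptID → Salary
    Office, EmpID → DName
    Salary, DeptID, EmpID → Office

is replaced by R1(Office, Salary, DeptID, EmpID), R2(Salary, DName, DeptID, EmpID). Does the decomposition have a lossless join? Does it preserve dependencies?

Lossless test: (Salary, DeptID, EmpID)⁺ = {Office, Salary, DName, DeptID, EmpID}, which contains all of one fragment — lossless.
Dependency preservation: the restricted closure of {Office, EmpID} across the fragments never reaches {DName}, so Office, EmpID → DName cannot be enforced without a join — not preserved.

lossless but not dependency-preserving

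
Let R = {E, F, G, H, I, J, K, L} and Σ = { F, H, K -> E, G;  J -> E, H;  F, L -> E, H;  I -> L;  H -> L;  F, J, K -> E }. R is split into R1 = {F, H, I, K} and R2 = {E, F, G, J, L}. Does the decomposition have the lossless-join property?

Common attributes: R1 ∩ R2 = {F}.
No dependency enlarges {F}, so (F)⁺ = {F}.
The closure contains neither all of R1 = {F, H, I, K} nor all of R2 = {E, F, G, J, L}, so the common attributes are not a superkey of either fragment. The join is lossy.

No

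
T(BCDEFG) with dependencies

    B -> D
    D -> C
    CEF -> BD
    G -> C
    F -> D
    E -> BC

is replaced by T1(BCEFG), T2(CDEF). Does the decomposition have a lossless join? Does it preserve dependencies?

lossless but not dependency-preserving

Lossless test: (CEF)⁺ = {BCDEF}, which contains all of one fragment — lossless.
Dependency preservation: the restricted closure of {B} across the fragments never reaches {D}, so B → D cannot be enforced without a join — not preserved.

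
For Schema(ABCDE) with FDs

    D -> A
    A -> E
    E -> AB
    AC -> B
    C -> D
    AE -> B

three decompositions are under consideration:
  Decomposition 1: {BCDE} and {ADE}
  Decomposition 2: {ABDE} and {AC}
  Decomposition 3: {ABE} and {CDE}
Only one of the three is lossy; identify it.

Decomposition 1: common = {DE}, closure = {ABDE} → lossless.
Decomposition 2: common = {A}, closure = {ABE} → lossy.
Decomposition 3: common = {E}, closure = {ABE} → lossless.

Decomposition 2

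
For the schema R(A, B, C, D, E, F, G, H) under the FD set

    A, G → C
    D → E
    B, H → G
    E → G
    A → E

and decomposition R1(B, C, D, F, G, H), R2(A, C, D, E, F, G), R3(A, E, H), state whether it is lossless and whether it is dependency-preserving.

lossy but dependency-preserving

Lossless test (chase): Rows 1 and 2 agree on D; apply D→E and equate their E entries. Rows 1 and 3 agree on E; apply E→G and equate their G entries. Rows 2 and 3 agree on A, G; apply A, G→C and equate their C entries. No row becomes fully distinguished — the join is lossy.
Dependency preservation: every FD's attributes lie within a single fragment, so each can be enforced locally — preserved.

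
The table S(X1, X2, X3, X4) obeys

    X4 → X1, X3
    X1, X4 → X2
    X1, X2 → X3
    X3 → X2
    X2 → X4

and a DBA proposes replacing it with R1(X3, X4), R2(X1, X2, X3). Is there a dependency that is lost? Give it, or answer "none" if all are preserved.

none

X4 → X1, X3: restricted closure across fragments reaches X1, X3.
X1, X4 → X2: restricted closure across fragments reaches X2.
X1, X2 → X3 lies within R2.
X3 → X2 lies within R2.
X2 → X4: restricted closure across fragments reaches X4.
Every dependency is enforceable on the fragments, so the decomposition is dependency-preserving.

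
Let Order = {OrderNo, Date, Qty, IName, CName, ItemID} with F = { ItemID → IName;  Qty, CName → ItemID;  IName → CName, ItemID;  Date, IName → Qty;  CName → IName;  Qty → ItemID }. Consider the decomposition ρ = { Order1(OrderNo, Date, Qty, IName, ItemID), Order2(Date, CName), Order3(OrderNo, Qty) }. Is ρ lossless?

No

Chase test. Columns are OrderNo, Date, Qty, IName, CName, ItemID; row i has aⱼ where attribute j ∈ Orderi, else bᵢⱼ.
Initial tableau (one row per fragment):
  row 1: a1 a2 a3 a4 b15 a6
  row 2: b21 a2 b23 b24 a5 b26
  row 3: a1 b32 a3 b34 b35 b36
Rows 1 and 3 agree on Qty; apply Qty→ItemID and equate their ItemID entries.
Rows 1 and 3 agree on ItemID; apply ItemID→IName and equate their IName entries.
Rows 1 and 3 agree on IName; apply IName→CName, ItemID and equate their CName, ItemID entries.
No row becomes fully distinguished — the join is lossy.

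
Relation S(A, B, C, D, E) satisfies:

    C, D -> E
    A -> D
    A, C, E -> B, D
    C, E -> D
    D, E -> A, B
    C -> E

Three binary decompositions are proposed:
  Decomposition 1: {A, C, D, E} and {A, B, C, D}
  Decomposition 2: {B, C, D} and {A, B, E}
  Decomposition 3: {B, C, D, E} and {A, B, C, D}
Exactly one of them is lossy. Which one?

Decomposition 1: common = {A, C, D}, closure = {A, B, C, D, E} → lossless.
Decomposition 2: common = {B}, closure = {B} → lossy.
Decomposition 3: common = {B, C, D}, closure = {A, B, C, D, E} → lossless.

Decomposition 2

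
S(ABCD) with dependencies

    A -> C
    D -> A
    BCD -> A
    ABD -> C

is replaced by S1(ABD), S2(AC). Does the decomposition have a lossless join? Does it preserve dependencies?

Lossless test: (A)⁺ = {AC}, which contains all of one fragment — lossless.
Dependency preservation: BCD → A; ABD → C are not contained in any single fragment, but the restricted closure of each left-hand side across the fragments still reaches the right-hand side; the remaining FDs each lie inside some fragment. All dependencies are preserved.

lossless and dependency-preserving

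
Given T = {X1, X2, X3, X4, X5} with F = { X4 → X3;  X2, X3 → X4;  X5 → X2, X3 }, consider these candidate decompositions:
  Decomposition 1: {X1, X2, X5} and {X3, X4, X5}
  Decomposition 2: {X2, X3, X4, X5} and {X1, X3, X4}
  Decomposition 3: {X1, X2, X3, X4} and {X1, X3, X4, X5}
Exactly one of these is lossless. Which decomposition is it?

Decomposition 1: common = {X5}, closure = {X2, X3, X4, X5} → lossless.
Decomposition 2: common = {X3, X4}, closure = {X3, X4} → lossy.
Decomposition 3: common = {X1, X3, X4}, closure = {X1, X3, X4} → lossy.

Decomposition 1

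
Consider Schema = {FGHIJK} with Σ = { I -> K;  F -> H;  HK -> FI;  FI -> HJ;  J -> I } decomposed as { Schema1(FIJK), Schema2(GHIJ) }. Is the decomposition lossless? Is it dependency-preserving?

lossy and not dependency-preserving

Lossless test: (IJ)⁺ = {IJK}, which is a superkey of neither fragment — lossy.
Dependency preservation: the restricted closure of {F} across the fragments never reaches {H}, so F → H cannot be enforced without a join — not preserved.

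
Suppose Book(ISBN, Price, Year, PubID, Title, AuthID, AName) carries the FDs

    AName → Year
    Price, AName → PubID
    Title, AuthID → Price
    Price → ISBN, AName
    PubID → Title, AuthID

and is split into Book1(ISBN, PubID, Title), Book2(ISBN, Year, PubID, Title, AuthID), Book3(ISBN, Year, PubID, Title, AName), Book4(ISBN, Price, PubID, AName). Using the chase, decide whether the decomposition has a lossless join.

Yes

Chase test. Columns are ISBN, Price, Year, PubID, Title, AuthID, AName; row i has aⱼ where attribute j ∈ Booki, else bᵢⱼ.
Initial tableau (one row per fragment):
  row 1: a1 b12 b13 a4 a5 b16 b17
  row 2: a1 b22 a3 a4 a5 a6 b27
  row 3: a1 b32 a3 a4 a5 b36 a7
  row 4: a1 a2 b43 a4 b45 b46 a7
Rows 3 and 4 agree on AName; apply AName→Year and equate their Year entries.
Rows 1 and 2 agree on PubID; apply PubID→Title, AuthID and equate their Title, AuthID entries.
Rows 1 and 3 agree on PubID; apply PubID→Title, AuthID and equate their Title, AuthID entries.
Rows 1 and 4 agree on PubID; apply PubID→Title, AuthID and equate their Title, AuthID entries.
Rows 1 and 2 agree on Title, AuthID; apply Title, AuthID→Price and equate their Price entries.
Rows 1 and 3 agree on Title, AuthID; apply Title, AuthID→Price and equate their Price entries.
Rows 1 and 4 agree on Title, AuthID; apply Title, AuthID→Price and equate their Price entries.
Rows 1 and 2 agree on Price; apply Price→ISBN, AName and equate their ISBN, AName entries.
Rows 1 and 3 agree on Price; apply Price→ISBN, AName and equate their ISBN, AName entries.
Rows 1 and 2 agree on AName; apply AName→Year and equate their Year entries.
Row 1 is now all distinguished symbols — the join is lossless.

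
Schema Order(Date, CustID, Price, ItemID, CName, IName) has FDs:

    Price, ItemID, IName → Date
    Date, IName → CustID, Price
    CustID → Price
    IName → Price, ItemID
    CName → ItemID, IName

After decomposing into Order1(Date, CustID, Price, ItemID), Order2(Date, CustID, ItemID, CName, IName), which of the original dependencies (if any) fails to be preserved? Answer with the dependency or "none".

Price, ItemID, IName → Date: restricted closure across fragments reaches Date.
Date, IName → CustID, Price: restricted closure across fragments reaches CustID, Price.
CustID → Price lies within Order1.
IName → Price, ItemID: restricted closure across fragments reaches Price, ItemID.
CName → ItemID, IName lies within Order2.
Every dependency is enforceable on the fragments, so the decomposition is dependency-preserving.

none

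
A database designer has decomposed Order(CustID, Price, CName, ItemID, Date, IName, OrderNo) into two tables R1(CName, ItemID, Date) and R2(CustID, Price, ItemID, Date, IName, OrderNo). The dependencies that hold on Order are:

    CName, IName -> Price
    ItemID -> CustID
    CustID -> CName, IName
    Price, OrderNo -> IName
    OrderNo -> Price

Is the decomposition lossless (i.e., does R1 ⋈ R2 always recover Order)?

Common attributes: R1 ∩ R2 = {ItemID, Date}.
Closure of {ItemID, Date}: ItemID → CustID applies, adding CustID; CustID → CName, IName applies, adding CName, IName; CName, IName → Price applies, adding Price. So (ItemID, Date)⁺ = {CustID, Price, CName, ItemID, Date, IName}.
This closure contains every attribute of R1, so R1 ∩ R2 → R1. The join is lossless.

Yes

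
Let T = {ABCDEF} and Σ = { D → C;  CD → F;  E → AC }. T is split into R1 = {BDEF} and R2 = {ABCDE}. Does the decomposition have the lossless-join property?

Common attributes: R1 ∩ R2 = {BDE}.
Closure of {BDE}: D → C applies, adding C; CD → F applies, adding F; E → AC applies, adding A. So (BDE)⁺ = {ABCDEF}.
This closure contains every attribute of R1, so R1 ∩ R2 → R1. The join is lossless.

Yes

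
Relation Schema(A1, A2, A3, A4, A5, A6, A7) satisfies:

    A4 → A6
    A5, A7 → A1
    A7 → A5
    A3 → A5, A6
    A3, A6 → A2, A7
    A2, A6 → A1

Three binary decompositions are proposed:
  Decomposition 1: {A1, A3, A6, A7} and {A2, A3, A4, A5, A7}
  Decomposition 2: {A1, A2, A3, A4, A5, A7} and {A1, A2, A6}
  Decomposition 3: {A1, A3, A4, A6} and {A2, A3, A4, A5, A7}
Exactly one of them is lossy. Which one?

Decomposition 1: common = {A3, A7}, closure = {A1, A2, A3, A5, A6, A7} → lossless.
Decomposition 2: common = {A1, A2}, closure = {A1, A2} → lossy.
Decomposition 3: common = {A3, A4}, closure = {A1, A2, A3, A4, A5, A6, A7} → lossless.

Decomposition 2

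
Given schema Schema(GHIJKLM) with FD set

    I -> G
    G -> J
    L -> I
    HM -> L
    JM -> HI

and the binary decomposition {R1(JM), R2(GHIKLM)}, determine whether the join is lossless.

Common attributes: R1 ∩ R2 = {M}.
No dependency enlarges {M}, so (M)⁺ = {M}.
The closure contains neither all of R1 = {JM} nor all of R2 = {GHIKLM}, so the common attributes are not a superkey of either fragment. The join is lossy.

No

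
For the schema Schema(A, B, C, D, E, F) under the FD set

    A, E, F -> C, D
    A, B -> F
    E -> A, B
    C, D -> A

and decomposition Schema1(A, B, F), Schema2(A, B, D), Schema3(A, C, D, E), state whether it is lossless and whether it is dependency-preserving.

Lossless test (chase): Rows 1 and 2 agree on A, B; apply A, B→F and equate their F entries. No row becomes fully distinguished — the join is lossy.
Dependency preservation: the restricted closure of {E} across the fragments never reaches {A, B}, so E → A, B cannot be enforced without a join — not preserved.

lossy and not dependency-preserving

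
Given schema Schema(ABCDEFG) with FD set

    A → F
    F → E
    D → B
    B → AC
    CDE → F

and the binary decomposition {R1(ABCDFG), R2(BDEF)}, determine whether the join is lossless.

Common attributes: R1 ∩ R2 = {BDF}.
Closure of {BDF}: F → E applies, adding E; B → AC applies, adding AC. So (BDF)⁺ = {ABCDEF}.
This closure contains every attribute of R2, so R1 ∩ R2 → R2. The join is lossless.

Yes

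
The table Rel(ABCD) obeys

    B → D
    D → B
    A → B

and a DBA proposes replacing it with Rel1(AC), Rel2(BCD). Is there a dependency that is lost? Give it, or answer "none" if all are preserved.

A → B

Check A → B: no single fragment contains all of {AB}, and the restricted closure of {A} across the fragments never reaches {B}.
B → D is preserved.
D → B is preserved.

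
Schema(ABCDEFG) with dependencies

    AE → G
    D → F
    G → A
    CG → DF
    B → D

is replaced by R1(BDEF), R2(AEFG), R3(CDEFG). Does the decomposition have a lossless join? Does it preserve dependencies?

Lossless test (chase): Rows 2 and 3 agree on G; apply G→A and equate their A entries. No row becomes fully distinguished — the join is lossy.
Dependency preservation: every FD's attributes lie within a single fragment, so each can be enforced locally — preserved.

lossy but dependency-preserving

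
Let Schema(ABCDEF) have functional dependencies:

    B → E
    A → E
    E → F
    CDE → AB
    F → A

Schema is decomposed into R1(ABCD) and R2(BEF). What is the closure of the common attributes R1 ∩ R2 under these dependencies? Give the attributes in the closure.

R1 ∩ R2 = {B}.
B → E applies, adding E
E → F applies, adding F
F → A applies, adding A
Closure: {ABEF}.

ABEF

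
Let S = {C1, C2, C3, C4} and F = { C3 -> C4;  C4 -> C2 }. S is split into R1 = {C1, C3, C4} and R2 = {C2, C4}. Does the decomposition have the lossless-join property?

Common attributes: R1 ∩ R2 = {C4}.
Closure of {C4}: C4 → C2 applies, adding C2. So (C4)⁺ = {C2, C4}.
This closure contains every attribute of R2, so R1 ∩ R2 → R2. The join is lossless.

Yes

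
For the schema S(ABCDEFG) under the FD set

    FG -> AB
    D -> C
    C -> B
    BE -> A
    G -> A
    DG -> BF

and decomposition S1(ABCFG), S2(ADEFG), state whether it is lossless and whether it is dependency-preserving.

Lossless test: (AFG)⁺ = {ABFG}, which is a superkey of neither fragment — lossy.
Dependency preservation: the restricted closure of {D} across the fragments never reaches {C}, so D → C cannot be enforced without a join — not preserved.

lossy and not dependency-preserving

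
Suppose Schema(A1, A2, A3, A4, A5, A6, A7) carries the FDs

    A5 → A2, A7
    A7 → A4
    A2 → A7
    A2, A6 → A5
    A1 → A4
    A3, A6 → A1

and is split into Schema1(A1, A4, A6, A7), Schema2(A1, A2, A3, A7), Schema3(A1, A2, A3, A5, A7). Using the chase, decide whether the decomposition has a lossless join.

No

Chase test. Columns are A1, A2, A3, A4, A5, A6, A7; row i has aⱼ where attribute j ∈ Schemai, else bᵢⱼ.
Initial tableau (one row per fragment):
  row 1: a1 b12 b13 a4 b15 a6 a7
  row 2: a1 a2 a3 b24 b25 b26 a7
  row 3: a1 a2 a3 b34 a5 b36 a7
Rows 1 and 2 agree on A7; apply A7→A4 and equate their A4 entries.
Rows 1 and 3 agree on A7; apply A7→A4 and equate their A4 entries.
No row becomes fully distinguished — the join is lossy.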